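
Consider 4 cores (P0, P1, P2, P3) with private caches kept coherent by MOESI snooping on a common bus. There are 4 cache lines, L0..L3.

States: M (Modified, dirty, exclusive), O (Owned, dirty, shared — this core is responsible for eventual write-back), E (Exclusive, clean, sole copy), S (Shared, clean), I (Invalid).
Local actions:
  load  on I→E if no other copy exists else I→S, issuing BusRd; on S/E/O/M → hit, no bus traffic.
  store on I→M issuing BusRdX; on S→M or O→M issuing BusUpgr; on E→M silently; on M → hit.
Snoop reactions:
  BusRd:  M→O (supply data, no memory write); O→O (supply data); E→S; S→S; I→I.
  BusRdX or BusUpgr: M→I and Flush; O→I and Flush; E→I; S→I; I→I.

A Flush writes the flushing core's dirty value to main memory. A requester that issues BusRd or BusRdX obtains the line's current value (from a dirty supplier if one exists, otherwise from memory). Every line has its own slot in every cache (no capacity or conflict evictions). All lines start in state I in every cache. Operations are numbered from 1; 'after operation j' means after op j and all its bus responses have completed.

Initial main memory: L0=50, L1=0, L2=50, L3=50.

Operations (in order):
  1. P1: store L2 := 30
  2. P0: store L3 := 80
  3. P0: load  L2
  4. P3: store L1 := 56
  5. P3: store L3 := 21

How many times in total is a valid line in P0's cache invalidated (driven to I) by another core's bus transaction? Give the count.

  op1 P1: store L2 := 30 → I/M/I/I on L2; bus BusRdX; mem=50
  op2 P0: store L3 := 80 → M/I/I/I on L3; bus BusRdX; mem=50
  op3 P0: load  L2 → S/O/I/I on L2; bus BusRd; mem=50
  op4 P3: store L1 := 56 → I/I/I/M on L1; bus BusRdX; mem=0
  op5 P3: store L3 := 21 → I/I/I/M on L3; bus BusRdX Flush; mem=80

invalidations = 1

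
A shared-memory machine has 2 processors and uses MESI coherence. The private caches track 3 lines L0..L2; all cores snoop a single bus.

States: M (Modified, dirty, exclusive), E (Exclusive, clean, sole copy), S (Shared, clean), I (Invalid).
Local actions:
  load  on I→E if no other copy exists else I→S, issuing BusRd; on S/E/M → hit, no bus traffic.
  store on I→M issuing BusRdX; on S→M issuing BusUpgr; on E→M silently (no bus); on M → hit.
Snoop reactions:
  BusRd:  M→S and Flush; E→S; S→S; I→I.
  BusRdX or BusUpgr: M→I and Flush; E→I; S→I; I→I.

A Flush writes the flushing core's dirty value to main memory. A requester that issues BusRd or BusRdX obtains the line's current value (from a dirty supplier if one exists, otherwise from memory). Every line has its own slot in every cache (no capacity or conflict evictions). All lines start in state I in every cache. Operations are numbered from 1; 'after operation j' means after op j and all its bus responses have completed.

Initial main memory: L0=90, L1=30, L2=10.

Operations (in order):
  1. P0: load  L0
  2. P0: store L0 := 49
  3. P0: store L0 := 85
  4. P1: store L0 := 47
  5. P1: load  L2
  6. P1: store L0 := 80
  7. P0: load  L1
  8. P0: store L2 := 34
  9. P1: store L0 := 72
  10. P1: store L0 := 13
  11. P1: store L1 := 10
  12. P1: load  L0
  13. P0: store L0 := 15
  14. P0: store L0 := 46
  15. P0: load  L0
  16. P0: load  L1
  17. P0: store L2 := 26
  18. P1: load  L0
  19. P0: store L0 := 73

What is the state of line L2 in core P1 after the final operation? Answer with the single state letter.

state = I

1. P0: load  L0  bus=[BusRd]  L0: P0=E P1=I  mem[L0]=90
2. P0: store L0 := 49  bus=[-]  L0: P0=M P1=I  mem[L0]=90
3. P0: store L0 := 85  bus=[-]  L0: P0=M P1=I  mem[L0]=90
4. P1: store L0 := 47  bus=[BusRdX,Flush]  L0: P0=I P1=M  mem[L0]=85
5. P1: load  L2  bus=[BusRd]  L2: P0=I P1=E  mem[L2]=10
6. P1: store L0 := 80  bus=[-]  L0: P0=I P1=M  mem[L0]=85
7. P0: load  L1  bus=[BusRd]  L1: P0=E P1=I  mem[L1]=30
8. P0: store L2 := 34  bus=[BusRdX]  L2: P0=M P1=I  mem[L2]=10
9. P1: store L0 := 72  bus=[-]  L0: P0=I P1=M  mem[L0]=85
10. P1: store L0 := 13  bus=[-]  L0: P0=I P1=M  mem[L0]=85
11. P1: store L1 := 10  bus=[BusRdX]  L1: P0=I P1=M  mem[L1]=30
12. P1: load  L0  bus=[-]  L0: P0=I P1=M  mem[L0]=85
13. P0: store L0 := 15  bus=[BusRdX,Flush]  L0: P0=M P1=I  mem[L0]=13
14. P0: store L0 := 46  bus=[-]  L0: P0=M P1=I  mem[L0]=13
15. P0: load  L0  bus=[-]  L0: P0=M P1=I  mem[L0]=13
16. P0: load  L1  bus=[BusRd,Flush]  L1: P0=S P1=S  mem[L1]=10
17. P0: store L2 := 26  bus=[-]  L2: P0=M P1=I  mem[L2]=10
18. P1: load  L0  bus=[BusRd,Flush]  L0: P0=S P1=S  mem[L0]=46
19. P0: store L0 := 73  bus=[BusUpgr]  L0: P0=M P1=I  mem[L0]=46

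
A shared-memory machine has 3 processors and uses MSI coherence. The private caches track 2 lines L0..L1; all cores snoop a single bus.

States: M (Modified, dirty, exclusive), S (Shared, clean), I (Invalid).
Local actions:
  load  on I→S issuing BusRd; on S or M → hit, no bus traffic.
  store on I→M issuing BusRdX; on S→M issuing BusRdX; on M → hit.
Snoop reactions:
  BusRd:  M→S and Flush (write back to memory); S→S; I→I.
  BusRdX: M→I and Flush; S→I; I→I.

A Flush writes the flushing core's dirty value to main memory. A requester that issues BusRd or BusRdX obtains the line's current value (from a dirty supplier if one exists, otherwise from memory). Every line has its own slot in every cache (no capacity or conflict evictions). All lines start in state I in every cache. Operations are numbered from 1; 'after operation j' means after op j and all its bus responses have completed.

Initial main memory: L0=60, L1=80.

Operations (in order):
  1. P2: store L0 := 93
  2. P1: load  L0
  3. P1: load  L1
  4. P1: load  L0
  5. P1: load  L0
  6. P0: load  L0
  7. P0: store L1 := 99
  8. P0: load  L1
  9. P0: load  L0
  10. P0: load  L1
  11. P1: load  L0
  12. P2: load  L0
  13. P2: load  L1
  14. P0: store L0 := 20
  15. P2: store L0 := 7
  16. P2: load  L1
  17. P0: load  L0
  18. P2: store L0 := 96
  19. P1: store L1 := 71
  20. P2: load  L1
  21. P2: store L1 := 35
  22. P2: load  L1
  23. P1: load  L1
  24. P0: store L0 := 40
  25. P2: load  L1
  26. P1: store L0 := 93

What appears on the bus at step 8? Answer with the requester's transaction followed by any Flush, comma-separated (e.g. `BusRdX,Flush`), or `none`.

bus = none

step 1: P2: store L0 := 93  ⟶  IIM  (L0)  txn=BusRdX  M[L0]=60
step 2: P1: load  L0  ⟶  ISS  (L0)  txn=BusRd+Flush  M[L0]=93
step 3: P1: load  L1  ⟶  ISI  (L1)  txn=BusRd  M[L1]=80
step 4: P1: load  L0  ⟶  ISS  (L0)  txn=∅  M[L0]=93
step 5: P1: load  L0  ⟶  ISS  (L0)  txn=∅  M[L0]=93
step 6: P0: load  L0  ⟶  SSS  (L0)  txn=BusRd  M[L0]=93
step 7: P0: store L1 := 99  ⟶  MII  (L1)  txn=BusRdX  M[L1]=80
step 8: P0: load  L1  ⟶  MII  (L1)  txn=∅  M[L1]=80
step 9: P0: load  L0  ⟶  SSS  (L0)  txn=∅  M[L0]=93
step 10: P0: load  L1  ⟶  MII  (L1)  txn=∅  M[L1]=80
step 11: P1: load  L0  ⟶  SSS  (L0)  txn=∅  M[L0]=93
step 12: P2: load  L0  ⟶  SSS  (L0)  txn=∅  M[L0]=93
step 13: P2: load  L1  ⟶  SIS  (L1)  txn=BusRd+Flush  M[L1]=99
step 14: P0: store L0 := 20  ⟶  MII  (L0)  txn=BusRdX  M[L0]=93
step 15: P2: store L0 := 7  ⟶  IIM  (L0)  txn=BusRdX+Flush  M[L0]=20
step 16: P2: load  L1  ⟶  SIS  (L1)  txn=∅  M[L1]=99
step 17: P0: load  L0  ⟶  SIS  (L0)  txn=BusRd+Flush  M[L0]=7
step 18: P2: store L0 := 96  ⟶  IIM  (L0)  txn=BusRdX  M[L0]=7
step 19: P1: store L1 := 71  ⟶  IMI  (L1)  txn=BusRdX  M[L1]=99
step 20: P2: load  L1  ⟶  ISS  (L1)  txn=BusRd+Flush  M[L1]=71
step 21: P2: store L1 := 35  ⟶  IIM  (L1)  txn=BusRdX  M[L1]=71
step 22: P2: load  L1  ⟶  IIM  (L1)  txn=∅  M[L1]=71
step 23: P1: load  L1  ⟶  ISS  (L1)  txn=BusRd+Flush  M[L1]=35
step 24: P0: store L0 := 40  ⟶  MII  (L0)  txn=BusRdX+Flush  M[L0]=96
step 25: P2: load  L1  ⟶  ISS  (L1)  txn=∅  M[L1]=35
step 26: P1: store L0 := 93  ⟶  IMI  (L0)  txn=BusRdX+Flush  M[L0]=40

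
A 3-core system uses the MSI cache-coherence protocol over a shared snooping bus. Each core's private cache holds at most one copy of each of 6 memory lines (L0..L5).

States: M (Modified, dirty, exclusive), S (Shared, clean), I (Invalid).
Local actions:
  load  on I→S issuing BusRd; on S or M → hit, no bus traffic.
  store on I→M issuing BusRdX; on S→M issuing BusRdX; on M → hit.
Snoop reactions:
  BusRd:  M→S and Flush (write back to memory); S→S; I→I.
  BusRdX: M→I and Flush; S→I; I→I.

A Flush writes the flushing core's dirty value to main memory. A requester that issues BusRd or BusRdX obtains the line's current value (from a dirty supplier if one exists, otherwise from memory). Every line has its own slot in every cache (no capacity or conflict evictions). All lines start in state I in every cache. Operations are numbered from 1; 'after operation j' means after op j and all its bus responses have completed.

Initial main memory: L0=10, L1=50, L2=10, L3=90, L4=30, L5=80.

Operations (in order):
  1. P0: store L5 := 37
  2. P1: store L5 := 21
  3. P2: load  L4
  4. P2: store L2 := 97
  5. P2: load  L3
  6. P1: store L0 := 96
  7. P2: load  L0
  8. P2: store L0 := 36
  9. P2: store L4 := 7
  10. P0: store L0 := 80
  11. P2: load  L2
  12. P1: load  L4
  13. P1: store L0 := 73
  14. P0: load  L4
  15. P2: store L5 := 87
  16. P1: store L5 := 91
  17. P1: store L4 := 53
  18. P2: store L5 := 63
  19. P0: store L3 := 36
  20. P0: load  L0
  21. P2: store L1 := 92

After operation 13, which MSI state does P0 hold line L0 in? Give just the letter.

[1] P0: store L5 := 37 | P0:M(37), P1:I, P2:I | bus: BusRdX
[2] P1: store L5 := 21 | P0:I, P1:M(21), P2:I | bus: BusRdX,Flush
[3] P2: load  L4 | P0:I, P1:I, P2:S(30) | bus: BusRd
[4] P2: store L2 := 97 | P0:I, P1:I, P2:M(97) | bus: BusRdX
[5] P2: load  L3 | P0:I, P1:I, P2:S(90) | bus: BusRd
[6] P1: store L0 := 96 | P0:I, P1:M(96), P2:I | bus: BusRdX
[7] P2: load  L0 | P0:I, P1:S(96), P2:S(96) | bus: BusRd,Flush
[8] P2: store L0 := 36 | P0:I, P1:I, P2:M(36) | bus: BusRdX
[9] P2: store L4 := 7 | P0:I, P1:I, P2:M(7) | bus: BusRdX
[10] P0: store L0 := 80 | P0:M(80), P1:I, P2:I | bus: BusRdX,Flush
[11] P2: load  L2 | P0:I, P1:I, P2:M(97) | bus: none
[12] P1: load  L4 | P0:I, P1:S(7), P2:S(7) | bus: BusRd,Flush
[13] P1: store L0 := 73 | P0:I, P1:M(73), P2:I | bus: BusRdX,Flush
[14] P0: load  L4 | P0:S(7), P1:S(7), P2:S(7) | bus: BusRd
[15] P2: store L5 := 87 | P0:I, P1:I, P2:M(87) | bus: BusRdX,Flush
[16] P1: store L5 := 91 | P0:I, P1:M(91), P2:I | bus: BusRdX,Flush
[17] P1: store L4 := 53 | P0:I, P1:M(53), P2:I | bus: BusRdX
[18] P2: store L5 := 63 | P0:I, P1:I, P2:M(63) | bus: BusRdX,Flush
[19] P0: store L3 := 36 | P0:M(36), P1:I, P2:I | bus: BusRdX
[20] P0: load  L0 | P0:S(73), P1:S(73), P2:I | bus: BusRd,Flush
[21] P2: store L1 := 92 | P0:I, P1:I, P2:M(92) | bus: BusRdX

state = I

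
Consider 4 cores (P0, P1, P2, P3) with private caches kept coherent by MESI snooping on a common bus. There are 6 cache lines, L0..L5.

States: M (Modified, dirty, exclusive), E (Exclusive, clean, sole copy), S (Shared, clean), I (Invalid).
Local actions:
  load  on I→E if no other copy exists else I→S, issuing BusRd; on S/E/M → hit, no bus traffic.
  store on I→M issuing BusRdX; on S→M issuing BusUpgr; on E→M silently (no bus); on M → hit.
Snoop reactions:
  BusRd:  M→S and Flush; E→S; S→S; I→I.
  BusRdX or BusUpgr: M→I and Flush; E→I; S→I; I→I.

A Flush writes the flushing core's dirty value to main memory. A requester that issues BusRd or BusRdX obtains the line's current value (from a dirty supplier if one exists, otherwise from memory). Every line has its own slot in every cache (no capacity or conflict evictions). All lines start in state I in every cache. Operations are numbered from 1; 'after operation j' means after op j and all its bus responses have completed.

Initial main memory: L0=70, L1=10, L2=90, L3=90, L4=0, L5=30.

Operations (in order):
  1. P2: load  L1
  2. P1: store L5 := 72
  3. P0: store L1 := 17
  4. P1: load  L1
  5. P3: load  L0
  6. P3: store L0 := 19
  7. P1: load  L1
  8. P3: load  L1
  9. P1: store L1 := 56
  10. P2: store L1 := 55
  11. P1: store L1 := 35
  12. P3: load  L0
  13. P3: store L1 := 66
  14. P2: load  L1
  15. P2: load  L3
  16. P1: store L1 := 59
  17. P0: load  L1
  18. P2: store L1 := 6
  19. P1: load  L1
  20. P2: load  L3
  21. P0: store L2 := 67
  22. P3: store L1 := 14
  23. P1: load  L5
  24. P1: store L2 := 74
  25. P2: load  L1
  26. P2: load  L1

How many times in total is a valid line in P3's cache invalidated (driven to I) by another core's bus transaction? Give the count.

  op1 P2: load  L1 → I/I/E/I on L1; bus BusRd; mem=10
  op2 P1: store L5 := 72 → I/M/I/I on L5; bus BusRdX; mem=30
  op3 P0: store L1 := 17 → M/I/I/I on L1; bus BusRdX; mem=10
  op4 P1: load  L1 → S/S/I/I on L1; bus BusRd Flush; mem=17
  op5 P3: load  L0 → I/I/I/E on L0; bus BusRd; mem=70
  op6 P3: store L0 := 19 → I/I/I/M on L0; bus (none); mem=70
  op7 P1: load  L1 → S/S/I/I on L1; bus (none); mem=17
  op8 P3: load  L1 → S/S/I/S on L1; bus BusRd; mem=17
  op9 P1: store L1 := 56 → I/M/I/I on L1; bus BusUpgr; mem=17
  op10 P2: store L1 := 55 → I/I/M/I on L1; bus BusRdX Flush; mem=56
  op11 P1: store L1 := 35 → I/M/I/I on L1; bus BusRdX Flush; mem=55
  op12 P3: load  L0 → I/I/I/M on L0; bus (none); mem=70
  op13 P3: store L1 := 66 → I/I/I/M on L1; bus BusRdX Flush; mem=35
  op14 P2: load  L1 → I/I/S/S on L1; bus BusRd Flush; mem=66
  op15 P2: load  L3 → I/I/E/I on L3; bus BusRd; mem=90
  op16 P1: store L1 := 59 → I/M/I/I on L1; bus BusRdX; mem=66
  op17 P0: load  L1 → S/S/I/I on L1; bus BusRd Flush; mem=59
  op18 P2: store L1 := 6 → I/I/M/I on L1; bus BusRdX; mem=59
  op19 P1: load  L1 → I/S/S/I on L1; bus BusRd Flush; mem=6
  op20 P2: load  L3 → I/I/E/I on L3; bus (none); mem=90
  op21 P0: store L2 := 67 → M/I/I/I on L2; bus BusRdX; mem=90
  op22 P3: store L1 := 14 → I/I/I/M on L1; bus BusRdX; mem=6
  op23 P1: load  L5 → I/M/I/I on L5; bus (none); mem=30
  op24 P1: store L2 := 74 → I/M/I/I on L2; bus BusRdX Flush; mem=67
  op25 P2: load  L1 → I/I/S/S on L1; bus BusRd Flush; mem=14
  op26 P2: load  L1 → I/I/S/S on L1; bus (none); mem=14

invalidations = 2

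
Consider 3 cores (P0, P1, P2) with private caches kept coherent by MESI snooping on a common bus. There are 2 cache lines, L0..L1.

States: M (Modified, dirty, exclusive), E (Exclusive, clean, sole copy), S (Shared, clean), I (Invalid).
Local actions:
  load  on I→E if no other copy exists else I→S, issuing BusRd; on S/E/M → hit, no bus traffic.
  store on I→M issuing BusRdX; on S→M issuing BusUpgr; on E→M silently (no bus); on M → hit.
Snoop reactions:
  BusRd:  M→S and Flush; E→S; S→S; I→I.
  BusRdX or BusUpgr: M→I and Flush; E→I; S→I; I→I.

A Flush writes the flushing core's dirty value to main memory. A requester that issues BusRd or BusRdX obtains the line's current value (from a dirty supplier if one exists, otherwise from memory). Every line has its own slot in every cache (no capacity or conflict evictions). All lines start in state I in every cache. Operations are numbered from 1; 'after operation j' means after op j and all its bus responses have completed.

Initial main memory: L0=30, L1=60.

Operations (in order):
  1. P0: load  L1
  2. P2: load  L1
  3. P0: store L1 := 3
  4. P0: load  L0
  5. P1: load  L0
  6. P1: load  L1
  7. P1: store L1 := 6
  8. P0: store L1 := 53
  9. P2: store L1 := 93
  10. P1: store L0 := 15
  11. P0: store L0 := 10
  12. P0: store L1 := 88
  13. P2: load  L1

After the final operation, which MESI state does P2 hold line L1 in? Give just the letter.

state = S

[1] P0: load  L1 | P0:E(60), P1:I, P2:I | bus: BusRd
[2] P2: load  L1 | P0:S(60), P1:I, P2:S(60) | bus: BusRd
[3] P0: store L1 := 3 | P0:M(3), P1:I, P2:I | bus: BusUpgr
[4] P0: load  L0 | P0:E(30), P1:I, P2:I | bus: BusRd
[5] P1: load  L0 | P0:S(30), P1:S(30), P2:I | bus: BusRd
[6] P1: load  L1 | P0:S(3), P1:S(3), P2:I | bus: BusRd,Flush
[7] P1: store L1 := 6 | P0:I, P1:M(6), P2:I | bus: BusUpgr
[8] P0: store L1 := 53 | P0:M(53), P1:I, P2:I | bus: BusRdX,Flush
[9] P2: store L1 := 93 | P0:I, P1:I, P2:M(93) | bus: BusRdX,Flush
[10] P1: store L0 := 15 | P0:I, P1:M(15), P2:I | bus: BusUpgr
[11] P0: store L0 := 10 | P0:M(10), P1:I, P2:I | bus: BusRdX,Flush
[12] P0: store L1 := 88 | P0:M(88), P1:I, P2:I | bus: BusRdX,Flush
[13] P2: load  L1 | P0:S(88), P1:I, P2:S(88) | bus: BusRd,Flush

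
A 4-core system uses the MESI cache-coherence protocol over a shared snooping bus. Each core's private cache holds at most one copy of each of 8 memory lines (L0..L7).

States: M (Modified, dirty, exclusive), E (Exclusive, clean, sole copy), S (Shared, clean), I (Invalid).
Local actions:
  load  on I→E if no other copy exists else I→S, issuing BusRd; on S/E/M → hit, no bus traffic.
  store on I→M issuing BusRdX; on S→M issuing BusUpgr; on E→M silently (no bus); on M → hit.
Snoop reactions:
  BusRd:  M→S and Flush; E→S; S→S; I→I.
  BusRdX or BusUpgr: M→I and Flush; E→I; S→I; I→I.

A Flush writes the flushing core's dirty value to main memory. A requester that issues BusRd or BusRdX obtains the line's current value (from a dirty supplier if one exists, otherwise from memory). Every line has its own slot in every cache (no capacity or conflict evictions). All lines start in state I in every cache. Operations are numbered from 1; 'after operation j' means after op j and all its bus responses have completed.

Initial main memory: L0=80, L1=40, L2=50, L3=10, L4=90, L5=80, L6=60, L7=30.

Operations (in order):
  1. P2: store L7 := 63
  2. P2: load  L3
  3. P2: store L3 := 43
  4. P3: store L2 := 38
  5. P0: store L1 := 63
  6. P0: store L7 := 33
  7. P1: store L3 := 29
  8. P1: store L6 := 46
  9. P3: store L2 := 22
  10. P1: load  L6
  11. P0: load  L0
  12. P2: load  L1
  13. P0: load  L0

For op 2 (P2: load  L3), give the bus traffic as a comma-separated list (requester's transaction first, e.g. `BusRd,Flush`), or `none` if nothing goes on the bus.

step 1: P2: store L7 := 63  ⟶  IIMI  (L7)  txn=BusRdX  M[L7]=30
step 2: P2: load  L3  ⟶  IIEI  (L3)  txn=BusRd  M[L3]=10
step 3: P2: store L3 := 43  ⟶  IIMI  (L3)  txn=∅  M[L3]=10
step 4: P3: store L2 := 38  ⟶  IIIM  (L2)  txn=BusRdX  M[L2]=50
step 5: P0: store L1 := 63  ⟶  MIII  (L1)  txn=BusRdX  M[L1]=40
step 6: P0: store L7 := 33  ⟶  MIII  (L7)  txn=BusRdX+Flush  M[L7]=63
step 7: P1: store L3 := 29  ⟶  IMII  (L3)  txn=BusRdX+Flush  M[L3]=43
step 8: P1: store L6 := 46  ⟶  IMII  (L6)  txn=BusRdX  M[L6]=60
step 9: P3: store L2 := 22  ⟶  IIIM  (L2)  txn=∅  M[L2]=50
step 10: P1: load  L6  ⟶  IMII  (L6)  txn=∅  M[L6]=60
step 11: P0: load  L0  ⟶  EIII  (L0)  txn=BusRd  M[L0]=80
step 12: P2: load  L1  ⟶  SISI  (L1)  txn=BusRd+Flush  M[L1]=63
step 13: P0: load  L0  ⟶  EIII  (L0)  txn=∅  M[L0]=80

bus = BusRd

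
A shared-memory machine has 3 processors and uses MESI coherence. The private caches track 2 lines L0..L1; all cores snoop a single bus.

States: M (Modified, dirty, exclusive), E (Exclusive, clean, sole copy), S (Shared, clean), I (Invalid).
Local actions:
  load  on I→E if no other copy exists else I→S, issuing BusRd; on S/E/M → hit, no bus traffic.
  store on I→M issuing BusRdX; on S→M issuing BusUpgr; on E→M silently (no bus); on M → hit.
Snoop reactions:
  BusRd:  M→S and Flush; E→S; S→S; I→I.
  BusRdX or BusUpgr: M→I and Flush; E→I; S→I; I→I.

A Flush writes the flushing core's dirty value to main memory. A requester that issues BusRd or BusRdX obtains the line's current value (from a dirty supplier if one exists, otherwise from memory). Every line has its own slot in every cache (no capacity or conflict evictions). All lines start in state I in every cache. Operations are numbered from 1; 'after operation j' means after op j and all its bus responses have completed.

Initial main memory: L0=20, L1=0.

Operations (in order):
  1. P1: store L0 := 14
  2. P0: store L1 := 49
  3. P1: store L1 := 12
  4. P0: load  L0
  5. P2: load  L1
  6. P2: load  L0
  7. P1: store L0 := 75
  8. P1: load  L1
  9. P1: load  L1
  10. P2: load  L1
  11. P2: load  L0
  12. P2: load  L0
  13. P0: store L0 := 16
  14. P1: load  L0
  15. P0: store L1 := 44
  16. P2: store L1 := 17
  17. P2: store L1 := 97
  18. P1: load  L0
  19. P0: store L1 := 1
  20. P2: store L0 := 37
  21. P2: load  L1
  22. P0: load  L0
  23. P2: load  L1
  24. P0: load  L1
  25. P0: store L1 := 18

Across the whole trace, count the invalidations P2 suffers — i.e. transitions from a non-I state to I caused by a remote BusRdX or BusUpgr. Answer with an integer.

invalidations = 5

step 1: P1: store L0 := 14  ⟶  IMI  (L0)  txn=BusRdX  M[L0]=20
step 2: P0: store L1 := 49  ⟶  MII  (L1)  txn=BusRdX  M[L1]=0
step 3: P1: store L1 := 12  ⟶  IMI  (L1)  txn=BusRdX+Flush  M[L1]=49
step 4: P0: load  L0  ⟶  SSI  (L0)  txn=BusRd+Flush  M[L0]=14
step 5: P2: load  L1  ⟶  ISS  (L1)  txn=BusRd+Flush  M[L1]=12
step 6: P2: load  L0  ⟶  SSS  (L0)  txn=BusRd  M[L0]=14
step 7: P1: store L0 := 75  ⟶  IMI  (L0)  txn=BusUpgr  M[L0]=14
step 8: P1: load  L1  ⟶  ISS  (L1)  txn=∅  M[L1]=12
step 9: P1: load  L1  ⟶  ISS  (L1)  txn=∅  M[L1]=12
step 10: P2: load  L1  ⟶  ISS  (L1)  txn=∅  M[L1]=12
step 11: P2: load  L0  ⟶  ISS  (L0)  txn=BusRd+Flush  M[L0]=75
step 12: P2: load  L0  ⟶  ISS  (L0)  txn=∅  M[L0]=75
step 13: P0: store L0 := 16  ⟶  MII  (L0)  txn=BusRdX  M[L0]=75
step 14: P1: load  L0  ⟶  SSI  (L0)  txn=BusRd+Flush  M[L0]=16
step 15: P0: store L1 := 44  ⟶  MII  (L1)  txn=BusRdX  M[L1]=12
step 16: P2: store L1 := 17  ⟶  IIM  (L1)  txn=BusRdX+Flush  M[L1]=44
step 17: P2: store L1 := 97  ⟶  IIM  (L1)  txn=∅  M[L1]=44
step 18: P1: load  L0  ⟶  SSI  (L0)  txn=∅  M[L0]=16
step 19: P0: store L1 := 1  ⟶  MII  (L1)  txn=BusRdX+Flush  M[L1]=97
step 20: P2: store L0 := 37  ⟶  IIM  (L0)  txn=BusRdX  M[L0]=16
step 21: P2: load  L1  ⟶  SIS  (L1)  txn=BusRd+Flush  M[L1]=1
step 22: P0: load  L0  ⟶  SIS  (L0)  txn=BusRd+Flush  M[L0]=37
step 23: P2: load  L1  ⟶  SIS  (L1)  txn=∅  M[L1]=1
step 24: P0: load  L1  ⟶  SIS  (L1)  txn=∅  M[L1]=1
step 25: P0: store L1 := 18  ⟶  MII  (L1)  txn=BusUpgr  M[L1]=1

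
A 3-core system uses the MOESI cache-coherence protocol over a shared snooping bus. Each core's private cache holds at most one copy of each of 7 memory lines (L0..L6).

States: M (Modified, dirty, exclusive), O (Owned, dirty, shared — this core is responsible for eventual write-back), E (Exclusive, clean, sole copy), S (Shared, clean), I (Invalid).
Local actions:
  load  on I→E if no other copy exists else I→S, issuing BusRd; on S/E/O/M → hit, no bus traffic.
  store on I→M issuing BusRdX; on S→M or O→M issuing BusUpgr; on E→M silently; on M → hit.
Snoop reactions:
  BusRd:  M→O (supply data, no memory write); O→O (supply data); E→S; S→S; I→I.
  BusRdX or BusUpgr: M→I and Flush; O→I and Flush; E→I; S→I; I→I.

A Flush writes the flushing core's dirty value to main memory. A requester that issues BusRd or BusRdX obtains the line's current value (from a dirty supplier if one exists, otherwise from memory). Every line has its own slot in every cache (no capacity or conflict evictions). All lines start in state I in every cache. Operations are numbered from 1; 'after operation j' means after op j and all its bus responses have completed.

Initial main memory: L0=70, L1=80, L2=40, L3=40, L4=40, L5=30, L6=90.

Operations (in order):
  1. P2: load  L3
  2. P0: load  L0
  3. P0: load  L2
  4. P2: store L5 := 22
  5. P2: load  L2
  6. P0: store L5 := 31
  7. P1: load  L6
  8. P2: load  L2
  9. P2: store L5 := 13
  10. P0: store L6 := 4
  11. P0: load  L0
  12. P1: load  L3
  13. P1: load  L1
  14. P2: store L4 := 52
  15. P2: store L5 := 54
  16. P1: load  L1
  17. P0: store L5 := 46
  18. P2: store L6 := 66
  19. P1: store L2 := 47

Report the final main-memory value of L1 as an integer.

memory[L1] = 80

1. P2: load  L3  bus=[BusRd]  L3: P0=I P1=I P2=E  mem[L3]=40
2. P0: load  L0  bus=[BusRd]  L0: P0=E P1=I P2=I  mem[L0]=70
3. P0: load  L2  bus=[BusRd]  L2: P0=E P1=I P2=I  mem[L2]=40
4. P2: store L5 := 22  bus=[BusRdX]  L5: P0=I P1=I P2=M  mem[L5]=30
5. P2: load  L2  bus=[BusRd]  L2: P0=S P1=I P2=S  mem[L2]=40
6. P0: store L5 := 31  bus=[BusRdX,Flush]  L5: P0=M P1=I P2=I  mem[L5]=22
7. P1: load  L6  bus=[BusRd]  L6: P0=I P1=E P2=I  mem[L6]=90
8. P2: load  L2  bus=[-]  L2: P0=S P1=I P2=S  mem[L2]=40
9. P2: store L5 := 13  bus=[BusRdX,Flush]  L5: P0=I P1=I P2=M  mem[L5]=31
10. P0: store L6 := 4  bus=[BusRdX]  L6: P0=M P1=I P2=I  mem[L6]=90
11. P0: load  L0  bus=[-]  L0: P0=E P1=I P2=I  mem[L0]=70
12. P1: load  L3  bus=[BusRd]  L3: P0=I P1=S P2=S  mem[L3]=40
13. P1: load  L1  bus=[BusRd]  L1: P0=I P1=E P2=I  mem[L1]=80
14. P2: store L4 := 52  bus=[BusRdX]  L4: P0=I P1=I P2=M  mem[L4]=40
15. P2: store L5 := 54  bus=[-]  L5: P0=I P1=I P2=M  mem[L5]=31
16. P1: load  L1  bus=[-]  L1: P0=I P1=E P2=I  mem[L1]=80
17. P0: store L5 := 46  bus=[BusRdX,Flush]  L5: P0=M P1=I P2=I  mem[L5]=54
18. P2: store L6 := 66  bus=[BusRdX,Flush]  L6: P0=I P1=I P2=M  mem[L6]=4
19. P1: store L2 := 47  bus=[BusRdX]  L2: P0=I P1=M P2=I  mem[L2]=40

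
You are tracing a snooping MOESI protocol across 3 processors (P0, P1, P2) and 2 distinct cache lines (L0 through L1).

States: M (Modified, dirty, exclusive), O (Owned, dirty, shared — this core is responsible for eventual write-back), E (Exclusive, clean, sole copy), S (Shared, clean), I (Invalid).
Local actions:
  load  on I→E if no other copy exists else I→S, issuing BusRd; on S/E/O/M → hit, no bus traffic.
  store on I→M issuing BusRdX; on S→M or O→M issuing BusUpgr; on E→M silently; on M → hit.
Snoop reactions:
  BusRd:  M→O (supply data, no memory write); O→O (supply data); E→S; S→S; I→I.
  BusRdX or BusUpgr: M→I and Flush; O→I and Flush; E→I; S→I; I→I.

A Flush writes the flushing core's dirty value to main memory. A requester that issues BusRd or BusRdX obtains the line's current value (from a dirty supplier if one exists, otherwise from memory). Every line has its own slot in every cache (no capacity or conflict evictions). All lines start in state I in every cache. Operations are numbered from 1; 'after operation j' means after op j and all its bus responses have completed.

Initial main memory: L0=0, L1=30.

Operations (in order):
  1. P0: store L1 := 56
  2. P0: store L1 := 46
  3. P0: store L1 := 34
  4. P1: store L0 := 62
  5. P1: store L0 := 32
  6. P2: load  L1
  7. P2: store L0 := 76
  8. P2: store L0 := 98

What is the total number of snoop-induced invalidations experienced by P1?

step 1: P0: store L1 := 56  ⟶  MII  (L1)  txn=BusRdX  M[L1]=30
step 2: P0: store L1 := 46  ⟶  MII  (L1)  txn=∅  M[L1]=30
step 3: P0: store L1 := 34  ⟶  MII  (L1)  txn=∅  M[L1]=30
step 4: P1: store L0 := 62  ⟶  IMI  (L0)  txn=BusRdX  M[L0]=0
step 5: P1: store L0 := 32  ⟶  IMI  (L0)  txn=∅  M[L0]=0
step 6: P2: load  L1  ⟶  OIS  (L1)  txn=BusRd  M[L1]=30
step 7: P2: store L0 := 76  ⟶  IIM  (L0)  txn=BusRdX+Flush  M[L0]=32
step 8: P2: store L0 := 98  ⟶  IIM  (L0)  txn=∅  M[L0]=32

invalidations = 1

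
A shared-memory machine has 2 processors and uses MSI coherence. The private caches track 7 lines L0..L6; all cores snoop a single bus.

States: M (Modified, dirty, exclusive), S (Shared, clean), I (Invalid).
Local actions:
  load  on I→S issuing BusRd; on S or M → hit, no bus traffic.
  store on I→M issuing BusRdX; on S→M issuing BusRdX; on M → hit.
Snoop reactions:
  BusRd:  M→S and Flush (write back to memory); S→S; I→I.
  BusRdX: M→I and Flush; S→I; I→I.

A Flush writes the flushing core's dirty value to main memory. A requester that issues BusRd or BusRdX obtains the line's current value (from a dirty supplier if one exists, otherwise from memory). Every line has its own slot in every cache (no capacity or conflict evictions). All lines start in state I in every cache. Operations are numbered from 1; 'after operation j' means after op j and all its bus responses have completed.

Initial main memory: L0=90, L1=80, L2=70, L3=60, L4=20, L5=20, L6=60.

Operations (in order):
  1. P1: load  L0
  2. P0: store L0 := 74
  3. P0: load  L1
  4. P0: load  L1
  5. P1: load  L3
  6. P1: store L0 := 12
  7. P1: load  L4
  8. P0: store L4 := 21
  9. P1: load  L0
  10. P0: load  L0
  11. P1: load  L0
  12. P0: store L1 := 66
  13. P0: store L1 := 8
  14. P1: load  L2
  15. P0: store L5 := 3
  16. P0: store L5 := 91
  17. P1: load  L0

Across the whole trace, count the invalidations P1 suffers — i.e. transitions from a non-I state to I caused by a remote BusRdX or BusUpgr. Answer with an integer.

[1] P1: load  L0 | P0:I, P1:S(90) | bus: BusRd
[2] P0: store L0 := 74 | P0:M(74), P1:I | bus: BusRdX
[3] P0: load  L1 | P0:S(80), P1:I | bus: BusRd
[4] P0: load  L1 | P0:S(80), P1:I | bus: none
[5] P1: load  L3 | P0:I, P1:S(60) | bus: BusRd
[6] P1: store L0 := 12 | P0:I, P1:M(12) | bus: BusRdX,Flush
[7] P1: load  L4 | P0:I, P1:S(20) | bus: BusRd
[8] P0: store L4 := 21 | P0:M(21), P1:I | bus: BusRdX
[9] P1: load  L0 | P0:I, P1:M(12) | bus: none
[10] P0: load  L0 | P0:S(12), P1:S(12) | bus: BusRd,Flush
[11] P1: load  L0 | P0:S(12), P1:S(12) | bus: none
[12] P0: store L1 := 66 | P0:M(66), P1:I | bus: BusRdX
[13] P0: store L1 := 8 | P0:M(8), P1:I | bus: none
[14] P1: load  L2 | P0:I, P1:S(70) | bus: BusRd
[15] P0: store L5 := 3 | P0:M(3), P1:I | bus: BusRdX
[16] P0: store L5 := 91 | P0:M(91), P1:I | bus: none
[17] P1: load  L0 | P0:S(12), P1:S(12) | bus: none

invalidations = 2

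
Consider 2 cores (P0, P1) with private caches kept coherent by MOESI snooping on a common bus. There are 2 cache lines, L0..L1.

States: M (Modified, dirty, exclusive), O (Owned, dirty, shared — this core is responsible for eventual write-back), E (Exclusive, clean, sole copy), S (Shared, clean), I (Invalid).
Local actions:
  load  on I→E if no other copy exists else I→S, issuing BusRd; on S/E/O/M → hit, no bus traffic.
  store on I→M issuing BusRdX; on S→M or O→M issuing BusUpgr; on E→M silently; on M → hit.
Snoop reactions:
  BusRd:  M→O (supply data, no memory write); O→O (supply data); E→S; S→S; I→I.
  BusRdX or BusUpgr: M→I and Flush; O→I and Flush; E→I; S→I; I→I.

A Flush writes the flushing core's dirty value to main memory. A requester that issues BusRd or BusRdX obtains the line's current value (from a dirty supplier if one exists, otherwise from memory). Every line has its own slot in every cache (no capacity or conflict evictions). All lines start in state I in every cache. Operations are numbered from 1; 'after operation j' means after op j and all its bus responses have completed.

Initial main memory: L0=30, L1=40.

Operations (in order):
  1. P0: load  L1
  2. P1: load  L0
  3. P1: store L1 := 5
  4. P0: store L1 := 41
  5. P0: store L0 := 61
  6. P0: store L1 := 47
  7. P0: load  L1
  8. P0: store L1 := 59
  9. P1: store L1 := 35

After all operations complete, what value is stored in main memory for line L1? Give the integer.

memory[L1] = 59

[1] P0: load  L1 | P0:E(40), P1:I | bus: BusRd
[2] P1: load  L0 | P0:I, P1:E(30) | bus: BusRd
[3] P1: store L1 := 5 | P0:I, P1:M(5) | bus: BusRdX
[4] P0: store L1 := 41 | P0:M(41), P1:I | bus: BusRdX,Flush
[5] P0: store L0 := 61 | P0:M(61), P1:I | bus: BusRdX
[6] P0: store L1 := 47 | P0:M(47), P1:I | bus: none
[7] P0: load  L1 | P0:M(47), P1:I | bus: none
[8] P0: store L1 := 59 | P0:M(59), P1:I | bus: none
[9] P1: store L1 := 35 | P0:I, P1:M(35) | bus: BusRdX,Flush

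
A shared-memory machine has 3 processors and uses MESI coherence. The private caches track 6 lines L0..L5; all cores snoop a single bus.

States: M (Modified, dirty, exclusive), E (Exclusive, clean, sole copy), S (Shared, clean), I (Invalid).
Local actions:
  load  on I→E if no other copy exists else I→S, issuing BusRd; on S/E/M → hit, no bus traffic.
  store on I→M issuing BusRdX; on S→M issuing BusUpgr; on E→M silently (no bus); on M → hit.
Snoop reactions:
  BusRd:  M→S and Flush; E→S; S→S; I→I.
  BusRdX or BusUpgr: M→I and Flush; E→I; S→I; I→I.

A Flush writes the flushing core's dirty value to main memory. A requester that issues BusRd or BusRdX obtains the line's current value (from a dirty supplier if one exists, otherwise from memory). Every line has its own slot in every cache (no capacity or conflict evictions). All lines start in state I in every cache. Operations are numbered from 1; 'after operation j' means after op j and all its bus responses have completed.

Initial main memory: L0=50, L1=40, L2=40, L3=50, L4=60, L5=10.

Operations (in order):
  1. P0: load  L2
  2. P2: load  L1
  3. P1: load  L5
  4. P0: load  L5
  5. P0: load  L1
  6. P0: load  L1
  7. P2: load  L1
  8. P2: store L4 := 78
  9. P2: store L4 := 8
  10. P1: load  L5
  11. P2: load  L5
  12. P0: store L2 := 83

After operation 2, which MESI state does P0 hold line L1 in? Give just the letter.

state = I

  op1 P0: load  L2 → E/I/I on L2; bus BusRd; mem=40
  op2 P2: load  L1 → I/I/E on L1; bus BusRd; mem=40
  op3 P1: load  L5 → I/E/I on L5; bus BusRd; mem=10
  op4 P0: load  L5 → S/S/I on L5; bus BusRd; mem=10
  op5 P0: load  L1 → S/I/S on L1; bus BusRd; mem=40
  op6 P0: load  L1 → S/I/S on L1; bus (none); mem=40
  op7 P2: load  L1 → S/I/S on L1; bus (none); mem=40
  op8 P2: store L4 := 78 → I/I/M on L4; bus BusRdX; mem=60
  op9 P2: store L4 := 8 → I/I/M on L4; bus (none); mem=60
  op10 P1: load  L5 → S/S/I on L5; bus (none); mem=10
  op11 P2: load  L5 → S/S/S on L5; bus BusRd; mem=10
  op12 P0: store L2 := 83 → M/I/I on L2; bus (none); mem=40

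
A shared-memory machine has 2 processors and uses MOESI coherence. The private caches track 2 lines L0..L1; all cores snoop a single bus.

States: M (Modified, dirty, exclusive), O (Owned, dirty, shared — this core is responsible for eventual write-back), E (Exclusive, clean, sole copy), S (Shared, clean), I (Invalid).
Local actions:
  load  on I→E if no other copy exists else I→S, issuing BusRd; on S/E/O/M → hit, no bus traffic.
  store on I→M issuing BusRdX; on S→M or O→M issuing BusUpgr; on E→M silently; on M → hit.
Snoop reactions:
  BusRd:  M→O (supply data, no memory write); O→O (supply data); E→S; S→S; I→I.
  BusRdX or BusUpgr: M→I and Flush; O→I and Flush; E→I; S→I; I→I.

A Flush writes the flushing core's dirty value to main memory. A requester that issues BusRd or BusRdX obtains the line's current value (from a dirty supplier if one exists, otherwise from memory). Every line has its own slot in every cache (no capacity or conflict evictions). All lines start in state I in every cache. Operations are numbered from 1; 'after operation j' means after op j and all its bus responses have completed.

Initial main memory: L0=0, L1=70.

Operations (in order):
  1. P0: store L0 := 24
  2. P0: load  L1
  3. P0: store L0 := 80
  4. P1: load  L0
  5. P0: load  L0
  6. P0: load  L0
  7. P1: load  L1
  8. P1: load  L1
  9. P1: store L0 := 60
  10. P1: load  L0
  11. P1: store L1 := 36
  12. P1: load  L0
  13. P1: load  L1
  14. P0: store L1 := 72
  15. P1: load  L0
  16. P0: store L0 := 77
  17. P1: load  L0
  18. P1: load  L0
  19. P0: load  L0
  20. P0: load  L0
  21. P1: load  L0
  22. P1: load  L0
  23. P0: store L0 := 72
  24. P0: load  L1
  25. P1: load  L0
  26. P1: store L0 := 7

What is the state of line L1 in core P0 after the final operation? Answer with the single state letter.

state = M

[1] P0: store L0 := 24 | P0:M(24), P1:I | bus: BusRdX
[2] P0: load  L1 | P0:E(70), P1:I | bus: BusRd
[3] P0: store L0 := 80 | P0:M(80), P1:I | bus: none
[4] P1: load  L0 | P0:O(80), P1:S(80) | bus: BusRd
[5] P0: load  L0 | P0:O(80), P1:S(80) | bus: none
[6] P0: load  L0 | P0:O(80), P1:S(80) | bus: none
[7] P1: load  L1 | P0:S(70), P1:S(70) | bus: BusRd
[8] P1: load  L1 | P0:S(70), P1:S(70) | bus: none
[9] P1: store L0 := 60 | P0:I, P1:M(60) | bus: BusUpgr,Flush
[10] P1: load  L0 | P0:I, P1:M(60) | bus: none
[11] P1: store L1 := 36 | P0:I, P1:M(36) | bus: BusUpgr
[12] P1: load  L0 | P0:I, P1:M(60) | bus: none
[13] P1: load  L1 | P0:I, P1:M(36) | bus: none
[14] P0: store L1 := 72 | P0:M(72), P1:I | bus: BusRdX,Flush
[15] P1: load  L0 | P0:I, P1:M(60) | bus: none
[16] P0: store L0 := 77 | P0:M(77), P1:I | bus: BusRdX,Flush
[17] P1: load  L0 | P0:O(77), P1:S(77) | bus: BusRd
[18] P1: load  L0 | P0:O(77), P1:S(77) | bus: none
[19] P0: load  L0 | P0:O(77), P1:S(77) | bus: none
[20] P0: load  L0 | P0:O(77), P1:S(77) | bus: none
[21] P1: load  L0 | P0:O(77), P1:S(77) | bus: none
[22] P1: load  L0 | P0:O(77), P1:S(77) | bus: none
[23] P0: store L0 := 72 | P0:M(72), P1:I | bus: BusUpgr
[24] P0: load  L1 | P0:M(72), P1:I | bus: none
[25] P1: load  L0 | P0:O(72), P1:S(72) | bus: BusRd
[26] P1: store L0 := 7 | P0:I, P1:M(7) | bus: BusUpgr,Flush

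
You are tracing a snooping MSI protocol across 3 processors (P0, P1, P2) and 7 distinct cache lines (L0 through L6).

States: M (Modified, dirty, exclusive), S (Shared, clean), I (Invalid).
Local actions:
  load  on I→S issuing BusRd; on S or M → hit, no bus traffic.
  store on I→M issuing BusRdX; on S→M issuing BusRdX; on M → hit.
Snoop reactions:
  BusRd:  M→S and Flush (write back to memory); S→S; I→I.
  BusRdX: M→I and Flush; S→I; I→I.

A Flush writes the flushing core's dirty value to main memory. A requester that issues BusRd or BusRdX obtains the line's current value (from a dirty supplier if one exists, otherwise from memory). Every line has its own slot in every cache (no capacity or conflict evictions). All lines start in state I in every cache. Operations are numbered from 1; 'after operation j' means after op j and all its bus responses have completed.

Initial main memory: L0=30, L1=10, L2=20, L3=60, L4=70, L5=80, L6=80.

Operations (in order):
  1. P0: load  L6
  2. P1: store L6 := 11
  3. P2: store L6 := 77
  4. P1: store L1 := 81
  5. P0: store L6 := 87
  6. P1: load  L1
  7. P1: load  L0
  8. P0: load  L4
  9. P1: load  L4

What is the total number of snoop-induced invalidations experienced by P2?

1. P0: load  L6  bus=[BusRd]  L6: P0=S P1=I P2=I  mem[L6]=80
2. P1: store L6 := 11  bus=[BusRdX]  L6: P0=I P1=M P2=I  mem[L6]=80
3. P2: store L6 := 77  bus=[BusRdX,Flush]  L6: P0=I P1=I P2=M  mem[L6]=11
4. P1: store L1 := 81  bus=[BusRdX]  L1: P0=I P1=M P2=I  mem[L1]=10
5. P0: store L6 := 87  bus=[BusRdX,Flush]  L6: P0=M P1=I P2=I  mem[L6]=77
6. P1: load  L1  bus=[-]  L1: P0=I P1=M P2=I  mem[L1]=10
7. P1: load  L0  bus=[BusRd]  L0: P0=I P1=S P2=I  mem[L0]=30
8. P0: load  L4  bus=[BusRd]  L4: P0=S P1=I P2=I  mem[L4]=70
9. P1: load  L4  bus=[BusRd]  L4: P0=S P1=S P2=I  mem[L4]=70

invalidations = 1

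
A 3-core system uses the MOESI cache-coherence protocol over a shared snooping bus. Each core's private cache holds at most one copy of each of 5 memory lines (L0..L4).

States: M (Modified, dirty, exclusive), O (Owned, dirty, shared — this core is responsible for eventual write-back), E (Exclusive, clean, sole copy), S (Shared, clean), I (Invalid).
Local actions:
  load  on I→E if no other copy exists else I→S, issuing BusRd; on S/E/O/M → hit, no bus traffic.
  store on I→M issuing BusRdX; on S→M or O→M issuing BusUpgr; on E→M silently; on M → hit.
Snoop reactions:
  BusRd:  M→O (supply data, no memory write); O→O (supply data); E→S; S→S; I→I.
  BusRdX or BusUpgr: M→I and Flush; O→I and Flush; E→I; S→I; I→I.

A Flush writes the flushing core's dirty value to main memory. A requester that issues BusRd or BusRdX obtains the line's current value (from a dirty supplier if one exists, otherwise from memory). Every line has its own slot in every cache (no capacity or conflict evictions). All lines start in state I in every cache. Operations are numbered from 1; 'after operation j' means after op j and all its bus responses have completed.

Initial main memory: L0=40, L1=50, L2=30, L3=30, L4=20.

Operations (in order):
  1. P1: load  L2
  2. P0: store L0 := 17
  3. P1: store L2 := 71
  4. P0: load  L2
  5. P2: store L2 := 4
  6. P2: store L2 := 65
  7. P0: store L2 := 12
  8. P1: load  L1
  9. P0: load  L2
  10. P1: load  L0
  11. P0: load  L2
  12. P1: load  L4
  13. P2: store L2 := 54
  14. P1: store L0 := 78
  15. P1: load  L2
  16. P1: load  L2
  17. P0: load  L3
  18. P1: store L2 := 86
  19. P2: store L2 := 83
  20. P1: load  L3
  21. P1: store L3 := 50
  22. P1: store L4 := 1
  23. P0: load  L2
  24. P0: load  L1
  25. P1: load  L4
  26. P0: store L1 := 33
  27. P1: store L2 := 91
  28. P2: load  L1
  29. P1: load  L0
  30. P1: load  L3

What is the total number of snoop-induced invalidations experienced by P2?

invalidations = 3

step 1: P1: load  L2  ⟶  IEI  (L2)  txn=BusRd  M[L2]=30
step 2: P0: store L0 := 17  ⟶  MII  (L0)  txn=BusRdX  M[L0]=40
step 3: P1: store L2 := 71  ⟶  IMI  (L2)  txn=∅  M[L2]=30
step 4: P0: load  L2  ⟶  SOI  (L2)  txn=BusRd  M[L2]=30
step 5: P2: store L2 := 4  ⟶  IIM  (L2)  txn=BusRdX+Flush  M[L2]=71
step 6: P2: store L2 := 65  ⟶  IIM  (L2)  txn=∅  M[L2]=71
step 7: P0: store L2 := 12  ⟶  MII  (L2)  txn=BusRdX+Flush  M[L2]=65
step 8: P1: load  L1  ⟶  IEI  (L1)  txn=BusRd  M[L1]=50
step 9: P0: load  L2  ⟶  MII  (L2)  txn=∅  M[L2]=65
step 10: P1: load  L0  ⟶  OSI  (L0)  txn=BusRd  M[L0]=40
step 11: P0: load  L2  ⟶  MII  (L2)  txn=∅  M[L2]=65
step 12: P1: load  L4  ⟶  IEI  (L4)  txn=BusRd  M[L4]=20
step 13: P2: store L2 := 54  ⟶  IIM  (L2)  txn=BusRdX+Flush  M[L2]=12
step 14: P1: store L0 := 78  ⟶  IMI  (L0)  txn=BusUpgr+Flush  M[L0]=17
step 15: P1: load  L2  ⟶  ISO  (L2)  txn=BusRd  M[L2]=12
step 16: P1: load  L2  ⟶  ISO  (L2)  txn=∅  M[L2]=12
step 17: P0: load  L3  ⟶  EII  (L3)  txn=BusRd  M[L3]=30
step 18: P1: store L2 := 86  ⟶  IMI  (L2)  txn=BusUpgr+Flush  M[L2]=54
step 19: P2: store L2 := 83  ⟶  IIM  (L2)  txn=BusRdX+Flush  M[L2]=86
step 20: P1: load  L3  ⟶  SSI  (L3)  txn=BusRd  M[L3]=30
step 21: P1: store L3 := 50  ⟶  IMI  (L3)  txn=BusUpgr  M[L3]=30
step 22: P1: store L4 := 1  ⟶  IMI  (L4)  txn=∅  M[L4]=20
step 23: P0: load  L2  ⟶  SIO  (L2)  txn=BusRd  M[L2]=86
step 24: P0: load  L1  ⟶  SSI  (L1)  txn=BusRd  M[L1]=50
step 25: P1: load  L4  ⟶  IMI  (L4)  txn=∅  M[L4]=20
step 26: P0: store L1 := 33  ⟶  MII  (L1)  txn=BusUpgr  M[L1]=50
step 27: P1: store L2 := 91  ⟶  IMI  (L2)  txn=BusRdX+Flush  M[L2]=83
step 28: P2: load  L1  ⟶  OIS  (L1)  txn=BusRd  M[L1]=50
step 29: P1: load  L0  ⟶  IMI  (L0)  txn=∅  M[L0]=17
step 30: P1: load  L3  ⟶  IMI  (L3)  txn=∅  M[L3]=30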